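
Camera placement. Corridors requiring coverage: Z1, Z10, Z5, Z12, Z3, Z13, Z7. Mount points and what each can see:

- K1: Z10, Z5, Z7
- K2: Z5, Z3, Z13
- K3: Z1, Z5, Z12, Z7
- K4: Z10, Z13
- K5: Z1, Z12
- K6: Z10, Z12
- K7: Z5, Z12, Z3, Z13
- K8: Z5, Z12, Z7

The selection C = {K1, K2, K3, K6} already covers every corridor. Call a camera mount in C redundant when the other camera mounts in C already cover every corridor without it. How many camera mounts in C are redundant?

Drop K1: the rest still cover every corridor — redundant.
Drop K2: Z3, Z13 uncovered — not redundant.
Drop K3: Z1 uncovered — not redundant.
Drop K6: the rest still cover every corridor — redundant.
2 redundant: K1, K6.

2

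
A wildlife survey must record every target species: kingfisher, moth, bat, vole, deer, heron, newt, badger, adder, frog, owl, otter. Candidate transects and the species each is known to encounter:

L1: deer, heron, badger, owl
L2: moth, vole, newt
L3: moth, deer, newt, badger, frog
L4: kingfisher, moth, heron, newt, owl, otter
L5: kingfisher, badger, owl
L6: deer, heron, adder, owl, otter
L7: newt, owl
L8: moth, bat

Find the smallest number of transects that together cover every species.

L2, L3, L4, L6, L8 together cover {kingfisher, moth, bat, vole, deer, heron, newt, badger, adder, frog, owl, otter} — every species.
No 4 of the 8 transects cover everything (all 70 size-4 selections fall short), so 5 is minimum.

5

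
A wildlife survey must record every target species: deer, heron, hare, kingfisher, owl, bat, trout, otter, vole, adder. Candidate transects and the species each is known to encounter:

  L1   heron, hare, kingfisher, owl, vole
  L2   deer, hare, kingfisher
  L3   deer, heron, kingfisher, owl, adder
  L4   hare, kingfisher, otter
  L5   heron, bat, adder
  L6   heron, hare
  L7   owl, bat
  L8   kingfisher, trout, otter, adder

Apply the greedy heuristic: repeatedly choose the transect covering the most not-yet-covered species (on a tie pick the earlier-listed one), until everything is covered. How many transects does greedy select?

Pick 1: L1 covers 5 new species (heron, hare, kingfisher, owl, vole).
Pick 2: L8 covers 3 new species (trout, otter, adder).
Pick 3: L2 covers 1 new species (deer).
Pick 4: L5 covers 1 new species (bat).
Greedy uses 4 transects.

4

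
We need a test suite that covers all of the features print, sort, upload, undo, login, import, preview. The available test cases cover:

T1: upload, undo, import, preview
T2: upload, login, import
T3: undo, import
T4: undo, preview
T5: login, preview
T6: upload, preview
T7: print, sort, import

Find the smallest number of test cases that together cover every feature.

3

T1, T2, T7 together cover {print, sort, upload, undo, login, import, preview} — every feature.
No 2 of the 7 test cases cover everything (all 21 pairs fall short), so 3 is minimum.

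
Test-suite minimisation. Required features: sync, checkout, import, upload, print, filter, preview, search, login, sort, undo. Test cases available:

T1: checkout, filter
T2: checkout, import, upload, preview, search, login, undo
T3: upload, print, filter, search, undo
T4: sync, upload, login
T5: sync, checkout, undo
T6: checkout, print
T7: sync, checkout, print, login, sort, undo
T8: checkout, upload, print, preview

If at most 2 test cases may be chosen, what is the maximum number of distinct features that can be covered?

Choosing T2, T7 covers {sync, checkout, import, upload, print, preview, search, login, sort, undo} — 10 features.
No choice of 2 test cases does better; here filter is left uncovered.

10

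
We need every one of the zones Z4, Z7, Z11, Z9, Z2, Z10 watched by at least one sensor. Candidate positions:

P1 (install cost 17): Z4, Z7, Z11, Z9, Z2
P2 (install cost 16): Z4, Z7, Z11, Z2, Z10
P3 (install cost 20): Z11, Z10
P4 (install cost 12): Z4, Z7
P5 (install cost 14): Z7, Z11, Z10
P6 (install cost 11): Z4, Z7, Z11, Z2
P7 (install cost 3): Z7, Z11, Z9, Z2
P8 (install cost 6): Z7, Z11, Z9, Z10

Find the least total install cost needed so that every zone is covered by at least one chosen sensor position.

17

P6, P8 cover every zone at install cost 11 + 6 = 17.
Any cover uses at least 2 sensor positions; among all covering selections none totals below 17.
Greedy by coverage-per-install cost would pick P7, P8, P6 for 20 — worse than the optimum 17.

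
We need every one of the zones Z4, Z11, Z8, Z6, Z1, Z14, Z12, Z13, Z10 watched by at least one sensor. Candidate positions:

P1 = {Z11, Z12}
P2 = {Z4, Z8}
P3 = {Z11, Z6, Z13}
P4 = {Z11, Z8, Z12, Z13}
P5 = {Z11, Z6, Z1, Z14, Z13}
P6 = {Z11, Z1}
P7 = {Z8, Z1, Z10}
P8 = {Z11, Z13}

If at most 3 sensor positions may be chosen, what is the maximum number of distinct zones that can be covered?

Choosing P1, P2, P5 covers {Z4, Z11, Z8, Z6, Z1, Z14, Z12, Z13} — 8 zones.
No choice of 3 sensor positions does better; here Z10 is left uncovered.

8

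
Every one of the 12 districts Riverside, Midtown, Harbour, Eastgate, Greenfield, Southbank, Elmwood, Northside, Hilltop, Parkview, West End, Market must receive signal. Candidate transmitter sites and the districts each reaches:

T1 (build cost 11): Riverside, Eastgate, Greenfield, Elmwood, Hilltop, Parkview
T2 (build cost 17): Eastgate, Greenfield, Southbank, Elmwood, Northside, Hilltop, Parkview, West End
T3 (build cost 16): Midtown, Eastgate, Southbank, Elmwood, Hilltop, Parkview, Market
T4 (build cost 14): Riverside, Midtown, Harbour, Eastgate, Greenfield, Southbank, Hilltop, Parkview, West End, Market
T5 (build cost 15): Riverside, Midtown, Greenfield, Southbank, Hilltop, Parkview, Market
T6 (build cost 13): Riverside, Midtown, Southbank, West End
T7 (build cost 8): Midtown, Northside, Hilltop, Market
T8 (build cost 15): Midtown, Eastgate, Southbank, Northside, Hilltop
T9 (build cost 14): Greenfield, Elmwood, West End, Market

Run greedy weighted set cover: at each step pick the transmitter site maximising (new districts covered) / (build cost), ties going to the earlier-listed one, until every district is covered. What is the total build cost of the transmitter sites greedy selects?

33

Pick 1: T4 adds 10 new (Riverside, Midtown, Harbour, Eastgate, Greenfield, Southbank, Hilltop, Parkview, West End, Market) at build cost 14 (ratio 10/14).
Pick 2: T7 adds 1 new (Northside) at build cost 8 (ratio 1/8).
Pick 3: T1 adds 1 new (Elmwood) at build cost 11 (ratio 1/11).
Greedy total build cost: 14 + 8 + 11 = 33. (The true optimum is 31, so greedy overshoots here.)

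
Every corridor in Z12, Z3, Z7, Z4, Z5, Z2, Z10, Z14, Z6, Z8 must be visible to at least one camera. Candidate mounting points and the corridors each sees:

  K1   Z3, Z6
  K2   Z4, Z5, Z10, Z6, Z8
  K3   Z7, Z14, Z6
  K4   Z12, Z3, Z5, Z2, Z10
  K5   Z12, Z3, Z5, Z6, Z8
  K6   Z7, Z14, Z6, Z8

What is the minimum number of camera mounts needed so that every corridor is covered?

K2, K3, K4 together cover {Z12, Z3, Z7, Z4, Z5, Z2, Z10, Z14, Z6, Z8} — every corridor.
No 2 of the 6 camera mounts cover everything (all 15 pairs fall short), so 3 is minimum.

3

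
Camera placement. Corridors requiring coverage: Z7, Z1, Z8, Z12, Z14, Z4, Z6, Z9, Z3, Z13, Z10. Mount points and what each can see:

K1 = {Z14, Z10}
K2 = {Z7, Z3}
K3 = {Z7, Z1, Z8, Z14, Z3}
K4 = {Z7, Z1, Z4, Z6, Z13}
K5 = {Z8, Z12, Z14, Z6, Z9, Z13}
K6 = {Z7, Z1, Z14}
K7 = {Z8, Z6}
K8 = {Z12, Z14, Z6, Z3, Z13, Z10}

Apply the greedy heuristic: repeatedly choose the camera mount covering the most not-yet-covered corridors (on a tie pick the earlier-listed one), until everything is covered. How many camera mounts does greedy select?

4

Pick 1: K5 covers 6 new corridors (Z8, Z12, Z14, Z6, Z9, Z13).
Pick 2: K3 covers 3 new corridors (Z7, Z1, Z3).
Pick 3: K1 covers 1 new corridors (Z10).
Pick 4: K4 covers 1 new corridors (Z4).
Greedy uses 4 camera mounts. (The true minimum is 3.)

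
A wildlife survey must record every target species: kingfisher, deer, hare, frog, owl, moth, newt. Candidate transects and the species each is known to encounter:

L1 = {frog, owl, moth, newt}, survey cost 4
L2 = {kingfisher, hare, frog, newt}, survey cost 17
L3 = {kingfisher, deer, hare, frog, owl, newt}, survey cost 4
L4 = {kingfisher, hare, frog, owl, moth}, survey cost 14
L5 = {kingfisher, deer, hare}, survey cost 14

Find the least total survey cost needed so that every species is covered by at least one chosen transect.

L1, L3 cover every species at survey cost 4 + 4 = 8.
Any cover uses at least 2 transects; among all covering selections none totals below 8.

8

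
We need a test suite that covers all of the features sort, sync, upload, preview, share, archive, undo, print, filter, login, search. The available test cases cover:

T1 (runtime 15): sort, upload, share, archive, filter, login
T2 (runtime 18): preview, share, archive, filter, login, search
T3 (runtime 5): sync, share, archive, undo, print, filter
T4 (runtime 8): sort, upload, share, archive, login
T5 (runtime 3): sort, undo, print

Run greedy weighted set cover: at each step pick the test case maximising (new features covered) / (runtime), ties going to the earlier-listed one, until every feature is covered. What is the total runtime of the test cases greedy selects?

Pick 1: T3 adds 6 new (sync, share, archive, undo, print, filter) at runtime 5 (ratio 6/5).
Pick 2: T4 adds 3 new (sort, upload, login) at runtime 8 (ratio 3/8).
Pick 3: T2 adds 2 new (preview, search) at runtime 18 (ratio 2/18).
Greedy total runtime: 5 + 8 + 18 = 31.

31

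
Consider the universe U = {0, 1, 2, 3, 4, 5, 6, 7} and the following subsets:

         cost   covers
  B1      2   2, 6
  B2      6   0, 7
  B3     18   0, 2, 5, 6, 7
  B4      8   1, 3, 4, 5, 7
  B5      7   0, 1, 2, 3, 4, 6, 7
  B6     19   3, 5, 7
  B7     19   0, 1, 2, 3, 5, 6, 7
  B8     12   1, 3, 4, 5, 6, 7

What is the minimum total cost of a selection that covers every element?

15

B4, B5 cover every element at cost 8 + 7 = 15.
Any cover uses at least 2 sets; among all covering selections none totals below 15.
Greedy by coverage-per-cost would pick B1, B5, B4 for 17 — worse than the optimum 15.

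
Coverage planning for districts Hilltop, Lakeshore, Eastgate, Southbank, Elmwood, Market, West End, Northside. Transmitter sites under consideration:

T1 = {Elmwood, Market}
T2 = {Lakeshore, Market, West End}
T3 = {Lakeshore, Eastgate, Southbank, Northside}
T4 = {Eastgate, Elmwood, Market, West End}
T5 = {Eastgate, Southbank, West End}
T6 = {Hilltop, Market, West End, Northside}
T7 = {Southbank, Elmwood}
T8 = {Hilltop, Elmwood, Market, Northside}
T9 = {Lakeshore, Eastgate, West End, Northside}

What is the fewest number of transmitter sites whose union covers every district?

3

T1, T3, T6 together cover {Hilltop, Lakeshore, Eastgate, Southbank, Elmwood, Market, West End, Northside} — every district.
No 2 of the 9 transmitter sites cover everything (all 36 pairs fall short), so 3 is minimum.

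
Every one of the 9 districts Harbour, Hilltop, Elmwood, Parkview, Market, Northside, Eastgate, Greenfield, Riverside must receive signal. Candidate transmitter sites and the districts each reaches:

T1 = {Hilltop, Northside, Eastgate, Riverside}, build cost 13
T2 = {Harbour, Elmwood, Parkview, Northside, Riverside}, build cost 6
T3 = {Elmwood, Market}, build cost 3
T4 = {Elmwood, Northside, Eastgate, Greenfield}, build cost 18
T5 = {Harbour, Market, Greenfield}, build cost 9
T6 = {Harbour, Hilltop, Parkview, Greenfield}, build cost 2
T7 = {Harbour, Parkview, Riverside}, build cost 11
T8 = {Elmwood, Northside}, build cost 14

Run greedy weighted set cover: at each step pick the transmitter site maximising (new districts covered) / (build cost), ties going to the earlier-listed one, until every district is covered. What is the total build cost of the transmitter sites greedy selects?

24

Pick 1: T6 adds 4 new (Harbour, Hilltop, Parkview, Greenfield) at build cost 2 (ratio 4/2).
Pick 2: T3 adds 2 new (Elmwood, Market) at build cost 3 (ratio 2/3).
Pick 3: T2 adds 2 new (Northside, Riverside) at build cost 6 (ratio 2/6).
Pick 4: T1 adds 1 new (Eastgate) at build cost 13 (ratio 1/13).
Greedy total build cost: 2 + 3 + 6 + 13 = 24. (The true optimum is 18, so greedy overshoots here.)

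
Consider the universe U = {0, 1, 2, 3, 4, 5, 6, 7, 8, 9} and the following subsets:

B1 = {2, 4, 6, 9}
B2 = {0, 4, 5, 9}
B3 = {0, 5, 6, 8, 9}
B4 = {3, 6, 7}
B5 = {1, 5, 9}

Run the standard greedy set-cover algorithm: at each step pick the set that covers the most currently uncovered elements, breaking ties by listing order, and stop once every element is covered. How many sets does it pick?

4

Pick 1: B3 covers 5 new elements (0, 5, 6, 8, 9).
Pick 2: B1 covers 2 new elements (2, 4).
Pick 3: B4 covers 2 new elements (3, 7).
Pick 4: B5 covers 1 new elements (1).
Greedy uses 4 sets.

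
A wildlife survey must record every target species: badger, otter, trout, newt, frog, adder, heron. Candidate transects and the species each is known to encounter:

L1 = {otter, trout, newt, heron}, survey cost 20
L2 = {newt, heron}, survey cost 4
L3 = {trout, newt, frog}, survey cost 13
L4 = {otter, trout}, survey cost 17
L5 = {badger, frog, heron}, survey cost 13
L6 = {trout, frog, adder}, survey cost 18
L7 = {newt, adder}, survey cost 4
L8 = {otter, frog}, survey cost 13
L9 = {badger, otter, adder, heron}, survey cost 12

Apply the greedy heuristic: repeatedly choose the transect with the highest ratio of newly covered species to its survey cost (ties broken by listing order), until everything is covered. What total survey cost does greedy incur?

33

Pick 1: L2 adds 2 new (newt, heron) at survey cost 4 (ratio 2/4).
Pick 2: L7 adds 1 new (adder) at survey cost 4 (ratio 1/4).
Pick 3: L9 adds 2 new (badger, otter) at survey cost 12 (ratio 2/12).
Pick 4: L3 adds 2 new (trout, frog) at survey cost 13 (ratio 2/13).
Greedy total survey cost: 4 + 4 + 12 + 13 = 33. (The true optimum is 25, so greedy overshoots here.)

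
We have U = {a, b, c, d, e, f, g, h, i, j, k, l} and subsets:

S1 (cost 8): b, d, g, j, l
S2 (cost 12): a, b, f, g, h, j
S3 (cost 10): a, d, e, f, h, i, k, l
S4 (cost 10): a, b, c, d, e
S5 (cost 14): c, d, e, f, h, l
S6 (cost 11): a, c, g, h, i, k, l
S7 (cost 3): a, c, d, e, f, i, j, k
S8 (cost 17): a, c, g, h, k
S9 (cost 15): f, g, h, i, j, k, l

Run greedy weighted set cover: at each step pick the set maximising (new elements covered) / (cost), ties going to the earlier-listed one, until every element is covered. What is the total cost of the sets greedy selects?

Pick 1: S7 adds 8 new (a, c, d, e, f, i, j, k) at cost 3 (ratio 8/3).
Pick 2: S1 adds 3 new (b, g, l) at cost 8 (ratio 3/8).
Pick 3: S3 adds 1 new (h) at cost 10 (ratio 1/10).
Greedy total cost: 3 + 8 + 10 = 21.

21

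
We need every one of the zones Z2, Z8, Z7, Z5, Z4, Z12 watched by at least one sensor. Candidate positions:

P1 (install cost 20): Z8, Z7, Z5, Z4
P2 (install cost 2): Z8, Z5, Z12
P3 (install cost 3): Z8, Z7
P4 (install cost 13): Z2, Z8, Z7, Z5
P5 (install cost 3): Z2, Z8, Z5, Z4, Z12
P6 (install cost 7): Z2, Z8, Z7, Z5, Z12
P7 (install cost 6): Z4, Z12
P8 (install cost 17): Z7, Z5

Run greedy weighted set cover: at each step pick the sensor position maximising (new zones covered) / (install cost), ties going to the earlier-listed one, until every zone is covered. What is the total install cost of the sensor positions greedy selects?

Pick 1: P5 adds 5 new (Z2, Z8, Z5, Z4, Z12) at install cost 3 (ratio 5/3).
Pick 2: P3 adds 1 new (Z7) at install cost 3 (ratio 1/3).
Greedy total install cost: 3 + 3 = 6.

6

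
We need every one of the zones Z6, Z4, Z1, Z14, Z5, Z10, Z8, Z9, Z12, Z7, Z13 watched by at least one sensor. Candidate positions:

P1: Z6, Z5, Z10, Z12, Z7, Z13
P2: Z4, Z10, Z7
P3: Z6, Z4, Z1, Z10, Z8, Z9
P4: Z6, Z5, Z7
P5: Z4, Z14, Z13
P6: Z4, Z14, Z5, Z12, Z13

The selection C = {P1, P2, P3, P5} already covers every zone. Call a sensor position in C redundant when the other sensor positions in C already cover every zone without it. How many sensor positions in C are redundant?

Drop P1: Z5, Z12 uncovered — not redundant.
Drop P2: the rest still cover every zone — redundant.
Drop P3: Z1, Z8, Z9 uncovered — not redundant.
Drop P5: Z14 uncovered — not redundant.
1 redundant: P2.

1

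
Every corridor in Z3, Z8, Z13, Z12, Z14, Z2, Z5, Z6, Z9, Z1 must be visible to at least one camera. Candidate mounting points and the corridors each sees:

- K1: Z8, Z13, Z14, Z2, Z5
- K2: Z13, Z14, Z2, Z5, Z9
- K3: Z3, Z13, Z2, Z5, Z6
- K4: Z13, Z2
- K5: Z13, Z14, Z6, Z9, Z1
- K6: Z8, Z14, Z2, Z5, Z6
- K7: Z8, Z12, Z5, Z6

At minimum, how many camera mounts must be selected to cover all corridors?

3

K3, K5, K7 together cover {Z3, Z8, Z13, Z12, Z14, Z2, Z5, Z6, Z9, Z1} — every corridor.
No 2 of the 7 camera mounts cover everything (all 21 pairs fall short), so 3 is minimum.
Greedy (largest uncovered first) would take K1, K5, K3, K7 — 4 camera mounts — but 3 suffice.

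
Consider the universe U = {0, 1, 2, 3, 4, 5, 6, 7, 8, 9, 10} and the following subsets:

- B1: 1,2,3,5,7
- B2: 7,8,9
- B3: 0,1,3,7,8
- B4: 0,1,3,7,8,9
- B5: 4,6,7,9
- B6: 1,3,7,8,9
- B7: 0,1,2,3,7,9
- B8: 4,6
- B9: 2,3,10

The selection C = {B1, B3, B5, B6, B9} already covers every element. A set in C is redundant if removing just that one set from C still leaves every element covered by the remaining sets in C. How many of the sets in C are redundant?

Drop B1: 5 uncovered — not redundant.
Drop B3: 0 uncovered — not redundant.
Drop B5: 4, 6 uncovered — not redundant.
Drop B6: the rest still cover every element — redundant.
Drop B9: 10 uncovered — not redundant.
1 redundant: B6.

1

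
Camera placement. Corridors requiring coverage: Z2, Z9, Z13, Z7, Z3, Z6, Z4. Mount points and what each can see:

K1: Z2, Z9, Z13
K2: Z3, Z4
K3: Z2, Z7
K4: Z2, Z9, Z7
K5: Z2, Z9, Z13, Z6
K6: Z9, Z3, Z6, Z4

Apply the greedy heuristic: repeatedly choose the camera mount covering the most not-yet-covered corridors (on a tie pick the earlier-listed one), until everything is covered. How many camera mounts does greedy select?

3

Pick 1: K5 covers 4 new corridors (Z2, Z9, Z13, Z6).
Pick 2: K2 covers 2 new corridors (Z3, Z4).
Pick 3: K3 covers 1 new corridors (Z7).
Greedy uses 3 camera mounts.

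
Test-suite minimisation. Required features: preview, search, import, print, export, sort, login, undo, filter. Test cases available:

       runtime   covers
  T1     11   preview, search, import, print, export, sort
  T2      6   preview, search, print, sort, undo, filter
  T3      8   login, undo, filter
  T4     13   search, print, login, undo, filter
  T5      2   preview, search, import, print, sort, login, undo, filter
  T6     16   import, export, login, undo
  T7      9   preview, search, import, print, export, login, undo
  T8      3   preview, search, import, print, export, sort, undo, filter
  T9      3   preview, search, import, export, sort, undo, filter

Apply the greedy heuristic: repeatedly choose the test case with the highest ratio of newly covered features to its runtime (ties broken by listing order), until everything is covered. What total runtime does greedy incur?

5

Pick 1: T5 adds 8 new (preview, search, import, print, sort, login, undo, filter) at runtime 2 (ratio 8/2).
Pick 2: T8 adds 1 new (export) at runtime 3 (ratio 1/3).
Greedy total runtime: 2 + 3 = 5.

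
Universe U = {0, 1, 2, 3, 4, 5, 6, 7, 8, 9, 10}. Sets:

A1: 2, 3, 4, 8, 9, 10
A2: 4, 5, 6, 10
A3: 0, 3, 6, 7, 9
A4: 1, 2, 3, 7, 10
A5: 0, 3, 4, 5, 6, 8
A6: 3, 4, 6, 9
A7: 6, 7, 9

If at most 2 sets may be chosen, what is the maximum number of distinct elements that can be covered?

Choosing A4, A5 covers {0, 1, 2, 3, 4, 5, 6, 7, 8, 10} — 10 elements.
No choice of 2 sets does better; here 9 is left uncovered.

10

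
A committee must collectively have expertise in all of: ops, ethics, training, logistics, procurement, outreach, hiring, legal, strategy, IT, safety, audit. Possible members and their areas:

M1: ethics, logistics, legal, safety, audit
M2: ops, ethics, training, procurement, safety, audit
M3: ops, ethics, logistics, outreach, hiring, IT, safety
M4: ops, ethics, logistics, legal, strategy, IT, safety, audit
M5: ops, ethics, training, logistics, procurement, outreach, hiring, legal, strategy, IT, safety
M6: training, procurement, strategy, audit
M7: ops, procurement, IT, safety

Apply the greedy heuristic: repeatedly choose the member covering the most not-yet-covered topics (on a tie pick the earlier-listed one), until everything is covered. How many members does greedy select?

Pick 1: M5 covers 11 new topics (ops, ethics, training, logistics, procurement, outreach, hiring, legal, strategy, IT, safety).
Pick 2: M1 covers 1 new topics (audit).
Greedy uses 2 members.

2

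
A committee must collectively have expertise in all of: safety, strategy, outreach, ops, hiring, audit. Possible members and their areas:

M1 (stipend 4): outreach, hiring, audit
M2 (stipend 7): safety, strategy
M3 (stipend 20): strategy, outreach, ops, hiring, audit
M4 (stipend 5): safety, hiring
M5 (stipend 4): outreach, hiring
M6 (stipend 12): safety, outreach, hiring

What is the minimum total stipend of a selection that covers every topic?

M3, M4 cover every topic at stipend 20 + 5 = 25.
Any cover uses at least 2 members; among all covering selections none totals below 25.

25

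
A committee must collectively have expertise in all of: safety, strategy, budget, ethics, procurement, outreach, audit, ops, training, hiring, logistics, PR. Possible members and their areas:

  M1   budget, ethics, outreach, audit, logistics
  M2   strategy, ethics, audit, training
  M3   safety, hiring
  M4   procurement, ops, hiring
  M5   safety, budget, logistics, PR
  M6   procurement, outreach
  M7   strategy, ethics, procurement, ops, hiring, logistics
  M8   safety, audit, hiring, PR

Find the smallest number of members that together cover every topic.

4

M1, M2, M4, M5 together cover {safety, strategy, budget, ethics, procurement, outreach, audit, ops, training, hiring, logistics, PR} — every topic.
No 3 of the 8 members cover everything (all 56 triples fall short), so 4 is minimum.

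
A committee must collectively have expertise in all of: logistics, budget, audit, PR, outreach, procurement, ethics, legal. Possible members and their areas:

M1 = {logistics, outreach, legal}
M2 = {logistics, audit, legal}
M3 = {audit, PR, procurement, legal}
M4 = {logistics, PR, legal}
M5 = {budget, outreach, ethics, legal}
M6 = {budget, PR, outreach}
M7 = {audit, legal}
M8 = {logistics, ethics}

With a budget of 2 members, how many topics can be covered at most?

7

Choosing M3, M5 covers {budget, audit, PR, outreach, procurement, ethics, legal} — 7 topics.
No choice of 2 members does better; here logistics is left uncovered.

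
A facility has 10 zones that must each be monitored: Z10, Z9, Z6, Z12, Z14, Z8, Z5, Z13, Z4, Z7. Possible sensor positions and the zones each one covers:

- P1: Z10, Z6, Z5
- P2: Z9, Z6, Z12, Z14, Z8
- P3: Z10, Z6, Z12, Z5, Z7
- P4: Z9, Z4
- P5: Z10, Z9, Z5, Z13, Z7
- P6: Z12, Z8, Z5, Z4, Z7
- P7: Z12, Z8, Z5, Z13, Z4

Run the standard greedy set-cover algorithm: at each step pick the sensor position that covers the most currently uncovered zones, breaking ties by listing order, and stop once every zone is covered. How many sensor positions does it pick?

Pick 1: P2 covers 5 new zones (Z9, Z6, Z12, Z14, Z8).
Pick 2: P5 covers 4 new zones (Z10, Z5, Z13, Z7).
Pick 3: P4 covers 1 new zones (Z4).
Greedy uses 3 sensor positions.

3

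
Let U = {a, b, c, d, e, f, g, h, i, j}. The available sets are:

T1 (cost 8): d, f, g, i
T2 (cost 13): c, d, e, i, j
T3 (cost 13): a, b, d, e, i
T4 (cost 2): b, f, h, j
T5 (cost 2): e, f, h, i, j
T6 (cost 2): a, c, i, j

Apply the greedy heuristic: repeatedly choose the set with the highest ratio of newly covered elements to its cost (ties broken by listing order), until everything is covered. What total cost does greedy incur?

14

Pick 1: T5 adds 5 new (e, f, h, i, j) at cost 2 (ratio 5/2).
Pick 2: T6 adds 2 new (a, c) at cost 2 (ratio 2/2).
Pick 3: T4 adds 1 new (b) at cost 2 (ratio 1/2).
Pick 4: T1 adds 2 new (d, g) at cost 8 (ratio 2/8).
Greedy total cost: 2 + 2 + 2 + 8 = 14.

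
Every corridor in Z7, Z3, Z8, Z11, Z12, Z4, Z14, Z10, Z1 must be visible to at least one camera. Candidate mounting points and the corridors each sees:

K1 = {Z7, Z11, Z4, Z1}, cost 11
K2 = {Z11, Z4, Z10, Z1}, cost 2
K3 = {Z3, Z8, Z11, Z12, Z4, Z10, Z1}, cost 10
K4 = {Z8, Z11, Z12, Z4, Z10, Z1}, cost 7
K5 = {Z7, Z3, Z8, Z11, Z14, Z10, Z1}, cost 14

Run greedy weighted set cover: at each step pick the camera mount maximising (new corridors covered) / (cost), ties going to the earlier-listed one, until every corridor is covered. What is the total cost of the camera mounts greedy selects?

26

Pick 1: K2 adds 4 new (Z11, Z4, Z10, Z1) at cost 2 (ratio 4/2).
Pick 2: K3 adds 3 new (Z3, Z8, Z12) at cost 10 (ratio 3/10).
Pick 3: K5 adds 2 new (Z7, Z14) at cost 14 (ratio 2/14).
Greedy total cost: 2 + 10 + 14 = 26. (The true optimum is 21, so greedy overshoots here.)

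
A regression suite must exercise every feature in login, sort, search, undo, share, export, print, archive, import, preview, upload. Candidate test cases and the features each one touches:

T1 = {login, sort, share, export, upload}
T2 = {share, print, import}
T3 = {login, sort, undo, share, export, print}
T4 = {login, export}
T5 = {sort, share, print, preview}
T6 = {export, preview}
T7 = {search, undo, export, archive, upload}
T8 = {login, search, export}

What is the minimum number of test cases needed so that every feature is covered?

T1, T2, T5, T7 together cover {login, sort, search, undo, share, export, print, archive, import, preview, upload} — every feature.
No 3 of the 8 test cases cover everything (all 56 triples fall short), so 4 is minimum.

4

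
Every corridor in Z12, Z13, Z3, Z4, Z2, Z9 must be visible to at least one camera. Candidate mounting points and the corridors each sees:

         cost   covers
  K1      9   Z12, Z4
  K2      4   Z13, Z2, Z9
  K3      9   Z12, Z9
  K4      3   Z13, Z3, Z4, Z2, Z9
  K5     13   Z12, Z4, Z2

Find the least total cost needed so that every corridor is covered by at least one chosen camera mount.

12

K1, K4 cover every corridor at cost 9 + 3 = 12.
Any cover uses at least 2 camera mounts; among all covering selections none totals below 12.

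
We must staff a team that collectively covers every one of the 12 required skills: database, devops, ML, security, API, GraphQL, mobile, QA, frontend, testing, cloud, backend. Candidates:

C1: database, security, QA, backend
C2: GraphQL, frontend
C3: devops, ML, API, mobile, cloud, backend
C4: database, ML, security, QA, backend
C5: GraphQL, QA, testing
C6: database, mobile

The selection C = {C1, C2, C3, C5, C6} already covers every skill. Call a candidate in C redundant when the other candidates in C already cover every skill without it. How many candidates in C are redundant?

1

Drop C1: security uncovered — not redundant.
Drop C2: frontend uncovered — not redundant.
Drop C3: devops, ML, API, cloud uncovered — not redundant.
Drop C5: testing uncovered — not redundant.
Drop C6: the rest still cover every skill — redundant.
1 redundant: C6.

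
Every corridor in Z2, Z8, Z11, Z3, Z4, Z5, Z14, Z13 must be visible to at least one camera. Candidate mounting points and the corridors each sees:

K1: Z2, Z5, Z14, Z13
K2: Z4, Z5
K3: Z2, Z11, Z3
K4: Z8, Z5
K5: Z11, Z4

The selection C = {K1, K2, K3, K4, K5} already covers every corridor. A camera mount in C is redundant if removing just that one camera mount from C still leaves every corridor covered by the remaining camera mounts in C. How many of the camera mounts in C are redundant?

Drop K1: Z14, Z13 uncovered — not redundant.
Drop K2: the rest still cover every corridor — redundant.
Drop K3: Z3 uncovered — not redundant.
Drop K4: Z8 uncovered — not redundant.
Drop K5: the rest still cover every corridor — redundant.
2 redundant: K2, K5.

2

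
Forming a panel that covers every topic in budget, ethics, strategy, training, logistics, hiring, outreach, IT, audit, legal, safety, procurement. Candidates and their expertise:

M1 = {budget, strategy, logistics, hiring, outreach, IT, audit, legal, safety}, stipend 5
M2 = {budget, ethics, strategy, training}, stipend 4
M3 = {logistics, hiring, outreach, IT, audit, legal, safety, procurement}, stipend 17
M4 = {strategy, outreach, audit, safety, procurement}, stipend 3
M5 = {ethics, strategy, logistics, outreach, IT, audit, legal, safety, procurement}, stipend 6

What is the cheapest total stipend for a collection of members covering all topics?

M1, M2, M4 cover every topic at stipend 5 + 4 + 3 = 12.
Any cover uses at least 2 members; among all covering selections none totals below 12.

12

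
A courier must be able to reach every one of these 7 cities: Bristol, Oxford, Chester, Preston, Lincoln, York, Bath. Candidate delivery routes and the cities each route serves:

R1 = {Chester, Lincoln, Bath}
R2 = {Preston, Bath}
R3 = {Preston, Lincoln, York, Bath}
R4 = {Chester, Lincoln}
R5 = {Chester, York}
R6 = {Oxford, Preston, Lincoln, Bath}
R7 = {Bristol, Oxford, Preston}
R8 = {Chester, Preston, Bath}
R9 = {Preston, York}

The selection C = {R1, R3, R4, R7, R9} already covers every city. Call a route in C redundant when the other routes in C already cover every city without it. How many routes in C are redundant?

4

Drop R1: the rest still cover every city — redundant.
Drop R3: the rest still cover every city — redundant.
Drop R4: the rest still cover every city — redundant.
Drop R7: Bristol, Oxford uncovered — not redundant.
Drop R9: the rest still cover every city — redundant.
4 redundant: R1, R3, R4, R9.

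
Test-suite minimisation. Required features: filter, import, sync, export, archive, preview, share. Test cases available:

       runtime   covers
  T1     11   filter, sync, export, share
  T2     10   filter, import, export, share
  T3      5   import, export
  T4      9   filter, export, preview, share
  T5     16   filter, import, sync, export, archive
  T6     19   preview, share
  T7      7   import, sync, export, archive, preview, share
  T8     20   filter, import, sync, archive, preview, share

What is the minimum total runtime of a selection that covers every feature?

T4, T7 cover every feature at runtime 9 + 7 = 16.
Any cover uses at least 2 test cases; among all covering selections none totals below 16.

16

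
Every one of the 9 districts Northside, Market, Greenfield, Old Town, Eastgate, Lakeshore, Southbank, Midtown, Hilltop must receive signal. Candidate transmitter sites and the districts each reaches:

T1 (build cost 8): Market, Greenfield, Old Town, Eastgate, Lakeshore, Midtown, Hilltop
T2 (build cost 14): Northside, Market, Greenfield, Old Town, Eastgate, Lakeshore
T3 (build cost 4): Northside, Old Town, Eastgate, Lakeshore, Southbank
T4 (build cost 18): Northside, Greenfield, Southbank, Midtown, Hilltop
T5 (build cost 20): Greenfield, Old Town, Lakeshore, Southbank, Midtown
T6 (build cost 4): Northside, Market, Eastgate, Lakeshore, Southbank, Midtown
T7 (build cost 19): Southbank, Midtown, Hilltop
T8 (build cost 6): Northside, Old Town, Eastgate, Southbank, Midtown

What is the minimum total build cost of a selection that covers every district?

T1, T3 cover every district at build cost 8 + 4 = 12.
Any cover uses at least 2 transmitter sites; among all covering selections none totals below 12.

12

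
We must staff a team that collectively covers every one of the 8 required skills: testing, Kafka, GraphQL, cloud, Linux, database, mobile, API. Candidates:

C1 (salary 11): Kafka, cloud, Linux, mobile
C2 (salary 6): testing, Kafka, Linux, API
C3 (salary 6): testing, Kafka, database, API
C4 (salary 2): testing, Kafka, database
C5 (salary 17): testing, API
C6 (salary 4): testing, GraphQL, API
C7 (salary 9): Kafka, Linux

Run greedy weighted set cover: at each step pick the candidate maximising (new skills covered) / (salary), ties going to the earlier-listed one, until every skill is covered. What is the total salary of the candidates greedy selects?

17

Pick 1: C4 adds 3 new (testing, Kafka, database) at salary 2 (ratio 3/2).
Pick 2: C6 adds 2 new (GraphQL, API) at salary 4 (ratio 2/4).
Pick 3: C1 adds 3 new (cloud, Linux, mobile) at salary 11 (ratio 3/11).
Greedy total salary: 2 + 4 + 11 = 17.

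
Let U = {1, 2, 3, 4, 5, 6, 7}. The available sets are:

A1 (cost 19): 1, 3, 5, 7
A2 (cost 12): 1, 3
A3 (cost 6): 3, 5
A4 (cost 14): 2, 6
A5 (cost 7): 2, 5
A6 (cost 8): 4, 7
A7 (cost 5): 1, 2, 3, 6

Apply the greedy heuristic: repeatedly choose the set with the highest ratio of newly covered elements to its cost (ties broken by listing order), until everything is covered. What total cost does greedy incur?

19

Pick 1: A7 adds 4 new (1, 2, 3, 6) at cost 5 (ratio 4/5).
Pick 2: A6 adds 2 new (4, 7) at cost 8 (ratio 2/8).
Pick 3: A3 adds 1 new (5) at cost 6 (ratio 1/6).
Greedy total cost: 5 + 8 + 6 = 19.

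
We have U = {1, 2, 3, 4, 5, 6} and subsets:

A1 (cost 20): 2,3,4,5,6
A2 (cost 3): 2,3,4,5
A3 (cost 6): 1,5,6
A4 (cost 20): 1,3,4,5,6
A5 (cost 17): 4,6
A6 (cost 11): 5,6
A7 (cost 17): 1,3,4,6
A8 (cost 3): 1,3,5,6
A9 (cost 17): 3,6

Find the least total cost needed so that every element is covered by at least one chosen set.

6

A2, A8 cover every element at cost 3 + 3 = 6.
Any cover uses at least 2 sets; among all covering selections none totals below 6.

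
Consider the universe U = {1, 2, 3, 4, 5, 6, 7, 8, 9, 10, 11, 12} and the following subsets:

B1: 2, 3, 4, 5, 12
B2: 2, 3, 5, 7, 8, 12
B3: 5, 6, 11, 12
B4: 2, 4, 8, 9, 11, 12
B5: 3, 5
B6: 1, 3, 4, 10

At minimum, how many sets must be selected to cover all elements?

4

B2, B3, B4, B6 together cover {1, 2, 3, 4, 5, 6, 7, 8, 9, 10, 11, 12} — every element.
No 3 of the 6 sets cover everything (all 20 triples fall short), so 4 is minimum.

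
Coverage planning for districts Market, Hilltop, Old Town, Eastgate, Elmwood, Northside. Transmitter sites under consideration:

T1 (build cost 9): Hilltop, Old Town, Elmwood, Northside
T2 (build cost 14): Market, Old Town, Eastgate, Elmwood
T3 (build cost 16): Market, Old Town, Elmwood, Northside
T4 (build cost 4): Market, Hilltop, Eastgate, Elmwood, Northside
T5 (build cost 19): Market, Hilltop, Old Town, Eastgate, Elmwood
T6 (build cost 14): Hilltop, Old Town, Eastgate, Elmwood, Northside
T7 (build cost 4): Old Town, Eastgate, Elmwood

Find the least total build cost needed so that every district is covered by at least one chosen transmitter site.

8

T4, T7 cover every district at build cost 4 + 4 = 8.
Any cover uses at least 2 transmitter sites; among all covering selections none totals below 8.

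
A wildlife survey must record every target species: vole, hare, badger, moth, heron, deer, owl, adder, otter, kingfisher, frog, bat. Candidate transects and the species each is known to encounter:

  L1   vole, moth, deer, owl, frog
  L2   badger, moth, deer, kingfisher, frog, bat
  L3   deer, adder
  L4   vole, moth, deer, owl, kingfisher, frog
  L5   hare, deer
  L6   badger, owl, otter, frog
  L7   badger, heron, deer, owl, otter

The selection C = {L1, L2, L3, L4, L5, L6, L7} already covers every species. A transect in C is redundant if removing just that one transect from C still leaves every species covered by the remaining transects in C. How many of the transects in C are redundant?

3

Drop L1: the rest still cover every species — redundant.
Drop L2: bat uncovered — not redundant.
Drop L3: adder uncovered — not redundant.
Drop L4: the rest still cover every species — redundant.
Drop L5: hare uncovered — not redundant.
Drop L6: the rest still cover every species — redundant.
Drop L7: heron uncovered — not redundant.
3 redundant: L1, L4, L6.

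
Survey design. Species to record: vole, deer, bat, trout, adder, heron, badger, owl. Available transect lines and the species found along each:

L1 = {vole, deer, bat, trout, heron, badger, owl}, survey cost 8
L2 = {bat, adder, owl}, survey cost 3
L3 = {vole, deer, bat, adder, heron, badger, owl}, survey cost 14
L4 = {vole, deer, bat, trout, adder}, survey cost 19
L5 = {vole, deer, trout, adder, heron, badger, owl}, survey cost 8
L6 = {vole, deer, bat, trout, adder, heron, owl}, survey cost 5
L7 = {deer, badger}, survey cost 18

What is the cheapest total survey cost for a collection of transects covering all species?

11

L1, L2 cover every species at survey cost 8 + 3 = 11.
Any cover uses at least 2 transects; among all covering selections none totals below 11.
Greedy by coverage-per-survey cost would pick L6, L1 for 13 — worse than the optimum 11.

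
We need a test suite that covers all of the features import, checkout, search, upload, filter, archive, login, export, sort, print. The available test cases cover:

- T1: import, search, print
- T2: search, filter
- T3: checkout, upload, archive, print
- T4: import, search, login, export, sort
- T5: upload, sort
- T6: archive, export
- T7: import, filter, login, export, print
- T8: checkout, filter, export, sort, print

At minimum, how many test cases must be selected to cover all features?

3

T2, T3, T4 together cover {import, checkout, search, upload, filter, archive, login, export, sort, print} — every feature.
No 2 of the 8 test cases cover everything (all 28 pairs fall short), so 3 is minimum.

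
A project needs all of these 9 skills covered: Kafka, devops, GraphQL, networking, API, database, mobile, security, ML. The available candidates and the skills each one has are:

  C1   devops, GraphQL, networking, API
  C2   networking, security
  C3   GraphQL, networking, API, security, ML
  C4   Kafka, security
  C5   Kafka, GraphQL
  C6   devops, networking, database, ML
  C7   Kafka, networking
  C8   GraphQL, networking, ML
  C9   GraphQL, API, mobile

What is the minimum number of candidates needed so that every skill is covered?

3

C4, C6, C9 together cover {Kafka, devops, GraphQL, networking, API, database, mobile, security, ML} — every skill.
No 2 of the 9 candidates cover everything (all 36 pairs fall short), so 3 is minimum.
Greedy (largest uncovered first) would take C3, C6, C4, C9 — 4 candidates — but 3 suffice.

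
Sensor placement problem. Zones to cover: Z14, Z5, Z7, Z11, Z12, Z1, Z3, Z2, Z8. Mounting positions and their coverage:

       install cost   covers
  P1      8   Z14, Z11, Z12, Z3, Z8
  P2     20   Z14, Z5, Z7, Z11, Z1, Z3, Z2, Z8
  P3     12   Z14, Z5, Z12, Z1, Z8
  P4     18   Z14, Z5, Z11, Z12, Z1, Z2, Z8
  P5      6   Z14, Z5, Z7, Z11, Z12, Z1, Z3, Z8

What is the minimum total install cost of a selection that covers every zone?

P4, P5 cover every zone at install cost 18 + 6 = 24.
Any cover uses at least 2 sensor positions; among all covering selections none totals below 24.

24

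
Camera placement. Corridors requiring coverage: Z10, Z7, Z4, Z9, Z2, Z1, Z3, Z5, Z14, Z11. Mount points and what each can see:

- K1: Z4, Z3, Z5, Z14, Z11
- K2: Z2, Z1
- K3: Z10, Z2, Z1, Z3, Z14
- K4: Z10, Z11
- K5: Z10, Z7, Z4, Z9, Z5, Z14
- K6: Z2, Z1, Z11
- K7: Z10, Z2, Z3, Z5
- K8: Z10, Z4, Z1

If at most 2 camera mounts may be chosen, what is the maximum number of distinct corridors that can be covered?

Choosing K3, K5 covers {Z10, Z7, Z4, Z9, Z2, Z1, Z3, Z5, Z14} — 9 corridors.
No choice of 2 camera mounts does better; here Z11 is left uncovered.

9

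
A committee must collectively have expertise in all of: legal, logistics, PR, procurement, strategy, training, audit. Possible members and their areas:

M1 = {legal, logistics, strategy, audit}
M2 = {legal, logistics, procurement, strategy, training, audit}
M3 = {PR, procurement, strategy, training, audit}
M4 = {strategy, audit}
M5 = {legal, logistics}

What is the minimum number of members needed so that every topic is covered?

2

M1, M3 together cover {legal, logistics, PR, procurement, strategy, training, audit} — every topic.
No single member contains all 7 topics, so 2 is optimal.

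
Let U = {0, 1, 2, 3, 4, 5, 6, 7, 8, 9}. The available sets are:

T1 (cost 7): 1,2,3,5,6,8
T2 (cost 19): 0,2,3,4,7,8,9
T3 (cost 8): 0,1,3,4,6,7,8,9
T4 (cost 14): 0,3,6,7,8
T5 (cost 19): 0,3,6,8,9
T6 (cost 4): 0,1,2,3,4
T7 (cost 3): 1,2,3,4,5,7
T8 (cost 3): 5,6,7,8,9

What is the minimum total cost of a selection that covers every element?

7

T6, T8 cover every element at cost 4 + 3 = 7.
Any cover uses at least 2 sets; among all covering selections none totals below 7.
Greedy by coverage-per-cost would pick T7, T8, T6 for 10 — worse than the optimum 7.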